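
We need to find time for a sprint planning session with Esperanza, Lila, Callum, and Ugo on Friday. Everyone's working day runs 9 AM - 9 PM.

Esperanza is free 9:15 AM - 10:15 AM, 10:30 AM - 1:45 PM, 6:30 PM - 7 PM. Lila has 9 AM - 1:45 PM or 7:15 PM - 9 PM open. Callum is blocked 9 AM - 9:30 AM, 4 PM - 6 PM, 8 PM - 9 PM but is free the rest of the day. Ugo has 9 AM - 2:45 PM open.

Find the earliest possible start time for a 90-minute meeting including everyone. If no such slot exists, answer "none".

10:30

Esperanza free: 09:15-10:15, 10:30-13:45, 18:30-19:00.
Lila free: 09:00-13:45, 19:15-21:00.
Callum free: 09:30-16:00, 18:00-20:00 (invert busy blocks within the working day).
Ugo free: 09:00-14:45.
Esperanza ∩ Lila: 09:15-10:15, 10:30-13:45.
Esperanza ∩ Lila ∩ Callum: 09:30-10:15, 10:30-13:45.
Esperanza ∩ Lila ∩ Callum ∩ Ugo: 09:30-10:15, 10:30-13:45.
So the common availability across everyone is 09:30-10:15, 10:30-13:45.
The first common window of at least 90 minutes is 10:30-13:45, so the earliest start is 10:30.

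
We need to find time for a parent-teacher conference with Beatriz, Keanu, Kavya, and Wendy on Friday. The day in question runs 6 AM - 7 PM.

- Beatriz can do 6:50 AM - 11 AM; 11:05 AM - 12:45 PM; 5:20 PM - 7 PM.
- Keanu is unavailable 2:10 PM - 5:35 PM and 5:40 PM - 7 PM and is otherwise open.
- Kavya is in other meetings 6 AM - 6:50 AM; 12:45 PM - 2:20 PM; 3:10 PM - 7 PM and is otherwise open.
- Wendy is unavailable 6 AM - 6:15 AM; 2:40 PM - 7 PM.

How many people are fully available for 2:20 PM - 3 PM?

1

Beatriz free: 06:50-11:00, 11:05-12:45, 17:20-19:00.
Keanu free: 06:00-14:10, 17:35-17:40 (invert busy blocks within the working day).
Kavya free: 06:50-12:45, 14:20-15:10 (invert busy blocks within the working day).
Wendy free: 06:15-14:40 (invert busy blocks within the working day).
Kavya can make the full 14:20-15:00 slot — that's 1.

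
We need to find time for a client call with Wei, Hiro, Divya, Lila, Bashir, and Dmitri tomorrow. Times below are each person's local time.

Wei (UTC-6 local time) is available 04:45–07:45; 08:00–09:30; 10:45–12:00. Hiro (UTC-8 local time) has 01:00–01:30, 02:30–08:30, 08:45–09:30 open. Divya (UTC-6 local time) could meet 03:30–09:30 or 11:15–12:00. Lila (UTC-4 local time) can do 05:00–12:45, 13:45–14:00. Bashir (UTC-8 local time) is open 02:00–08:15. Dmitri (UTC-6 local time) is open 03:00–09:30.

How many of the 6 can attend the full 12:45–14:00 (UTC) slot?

5

Wei in UTC: 10:45-13:45, 14:00-15:30, 16:45-18:00 (add 6h to convert from UTC-6).
Hiro in UTC: 09:00-09:30, 10:30-16:30, 16:45-17:30 (add 8h to convert from UTC-8).
Divya in UTC: 09:30-15:30, 17:15-18:00 (add 6h to convert from UTC-6).
Lila in UTC: 09:00-16:45, 17:45-18:00 (add 4h to convert from UTC-4).
Bashir in UTC: 10:00-16:15 (add 8h to convert from UTC-8).
Dmitri in UTC: 09:00-15:30 (add 6h to convert from UTC-6).
Hiro, Divya, Lila, Bashir, and Dmitri can make the full 12:45-14:00 slot — that's 5.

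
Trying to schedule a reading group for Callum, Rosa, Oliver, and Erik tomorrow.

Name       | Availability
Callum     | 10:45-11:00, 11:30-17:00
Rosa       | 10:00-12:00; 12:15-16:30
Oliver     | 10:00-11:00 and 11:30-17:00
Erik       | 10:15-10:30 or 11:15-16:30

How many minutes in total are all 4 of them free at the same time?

Callum ∩ Rosa: 10:45-11:00, 11:30-12:00, 12:15-16:30.
Callum ∩ Rosa ∩ Oliver: 10:45-11:00, 11:30-12:00, 12:15-16:30.
Callum ∩ Rosa ∩ Oliver ∩ Erik: 11:30-12:00, 12:15-16:30.
So the common availability across everyone is 11:30-12:00, 12:15-16:30.
Summing the common windows: 30 + 255 = 285 minutes.

285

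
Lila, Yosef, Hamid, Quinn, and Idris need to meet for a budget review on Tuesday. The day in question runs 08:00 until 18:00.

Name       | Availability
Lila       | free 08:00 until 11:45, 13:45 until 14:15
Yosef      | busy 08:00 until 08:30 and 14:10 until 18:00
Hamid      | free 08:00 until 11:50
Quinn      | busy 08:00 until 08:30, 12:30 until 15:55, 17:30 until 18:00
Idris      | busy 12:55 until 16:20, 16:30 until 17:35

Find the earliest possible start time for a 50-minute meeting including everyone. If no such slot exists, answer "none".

08:30

Lila free: 08:00-11:45, 13:45-14:15.
Yosef free: 08:30-14:10 (invert busy blocks within the working day).
Hamid free: 08:00-11:50.
Quinn free: 08:30-12:30, 15:55-17:30 (invert busy blocks within the working day).
Idris free: 08:00-12:55, 16:20-16:30, 17:35-18:00 (invert busy blocks within the working day).
Lila ∩ Yosef: 08:30-11:45, 13:45-14:10.
Lila ∩ Yosef ∩ Hamid: 08:30-11:45.
Lila ∩ Yosef ∩ Hamid ∩ Quinn: 08:30-11:45.
Lila ∩ Yosef ∩ Hamid ∩ Quinn ∩ Idris: 08:30-11:45.
So the common availability across everyone is 08:30-11:45.
The first common window of at least 50 minutes is 08:30-11:45, so the earliest start is 08:30.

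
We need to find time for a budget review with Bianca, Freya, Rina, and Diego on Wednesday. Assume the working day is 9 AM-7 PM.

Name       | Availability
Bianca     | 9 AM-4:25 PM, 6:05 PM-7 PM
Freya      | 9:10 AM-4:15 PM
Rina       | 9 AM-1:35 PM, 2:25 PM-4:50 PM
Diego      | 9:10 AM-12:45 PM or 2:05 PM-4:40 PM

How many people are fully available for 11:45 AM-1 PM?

3

Bianca, Freya, and Rina can make the full 11:45-13:00 slot — that's 3.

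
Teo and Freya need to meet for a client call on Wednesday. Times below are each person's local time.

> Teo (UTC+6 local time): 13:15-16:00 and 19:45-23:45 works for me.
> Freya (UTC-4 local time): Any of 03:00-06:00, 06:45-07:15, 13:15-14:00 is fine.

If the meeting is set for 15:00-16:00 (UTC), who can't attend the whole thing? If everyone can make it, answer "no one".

Freya

Teo in UTC: 07:15-10:00, 13:45-17:45 (subtract 6h to convert from UTC+6).
Freya in UTC: 07:00-10:00, 10:45-11:15, 17:15-18:00 (add 4h to convert from UTC-4).
Teo: free for 15:00-16:00. Freya: not fully free for 15:00-16:00.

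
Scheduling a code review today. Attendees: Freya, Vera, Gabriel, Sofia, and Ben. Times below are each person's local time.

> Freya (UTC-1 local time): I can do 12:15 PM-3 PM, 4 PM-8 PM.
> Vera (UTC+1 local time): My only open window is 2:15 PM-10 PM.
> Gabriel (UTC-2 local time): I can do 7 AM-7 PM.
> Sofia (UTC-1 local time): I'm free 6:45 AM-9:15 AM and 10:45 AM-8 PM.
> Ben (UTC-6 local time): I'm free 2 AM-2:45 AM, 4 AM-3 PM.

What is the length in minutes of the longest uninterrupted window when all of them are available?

240

Freya in UTC: 13:15-16:00, 17:00-21:00 (add 1h to convert from UTC-1).
Vera in UTC: 13:15-21:00 (subtract 1h to convert from UTC+1).
Gabriel in UTC: 09:00-21:00 (add 2h to convert from UTC-2).
Sofia in UTC: 07:45-10:15, 11:45-21:00 (add 1h to convert from UTC-1).
Ben in UTC: 08:00-08:45, 10:00-21:00 (add 6h to convert from UTC-6).
Freya ∩ Vera: 13:15-16:00, 17:00-21:00.
Freya ∩ Vera ∩ Gabriel: 13:15-16:00, 17:00-21:00.
Freya ∩ Vera ∩ Gabriel ∩ Sofia: 13:15-16:00, 17:00-21:00.
Freya ∩ Vera ∩ Gabriel ∩ Sofia ∩ Ben: 13:15-16:00, 17:00-21:00.
The longest is 17:00-21:00 at 240 minutes.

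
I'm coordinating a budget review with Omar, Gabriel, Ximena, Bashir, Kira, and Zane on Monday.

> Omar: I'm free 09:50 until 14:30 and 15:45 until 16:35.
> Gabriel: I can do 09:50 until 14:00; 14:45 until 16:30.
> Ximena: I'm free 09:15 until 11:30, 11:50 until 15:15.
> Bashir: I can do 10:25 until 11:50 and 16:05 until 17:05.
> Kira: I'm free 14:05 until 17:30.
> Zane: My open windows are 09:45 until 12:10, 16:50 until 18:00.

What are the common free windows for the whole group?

Omar ∩ Gabriel: 09:50-14:00, 15:45-16:30.
Omar ∩ Gabriel ∩ Ximena: 09:50-11:30, 11:50-14:00.
Omar ∩ Gabriel ∩ Ximena ∩ Bashir: 10:25-11:30.
Omar ∩ Gabriel ∩ Ximena ∩ Bashir ∩ Kira: ∅.
Omar ∩ Gabriel ∩ Ximena ∩ Bashir ∩ Kira ∩ Zane: ∅.
There is no time when everyone is free.

none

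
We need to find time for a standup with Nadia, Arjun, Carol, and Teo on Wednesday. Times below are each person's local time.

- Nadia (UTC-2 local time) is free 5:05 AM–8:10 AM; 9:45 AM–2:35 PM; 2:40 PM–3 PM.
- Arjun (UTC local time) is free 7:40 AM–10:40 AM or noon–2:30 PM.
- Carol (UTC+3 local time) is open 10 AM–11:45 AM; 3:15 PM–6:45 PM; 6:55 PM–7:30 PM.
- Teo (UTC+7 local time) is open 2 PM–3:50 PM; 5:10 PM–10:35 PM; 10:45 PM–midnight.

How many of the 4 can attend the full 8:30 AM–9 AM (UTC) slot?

Nadia in UTC: 07:05-10:10, 11:45-16:35, 16:40-17:00 (add 2h to convert from UTC-2).
Arjun in UTC: 07:40-10:40, 12:00-14:30.
Carol in UTC: 07:00-08:45, 12:15-15:45, 15:55-16:30 (subtract 3h to convert from UTC+3).
Teo in UTC: 07:00-08:50, 10:10-15:35, 15:45-17:00 (subtract 7h to convert from UTC+7).
Nadia and Arjun can make the full 08:30-09:00 slot — that's 2.

2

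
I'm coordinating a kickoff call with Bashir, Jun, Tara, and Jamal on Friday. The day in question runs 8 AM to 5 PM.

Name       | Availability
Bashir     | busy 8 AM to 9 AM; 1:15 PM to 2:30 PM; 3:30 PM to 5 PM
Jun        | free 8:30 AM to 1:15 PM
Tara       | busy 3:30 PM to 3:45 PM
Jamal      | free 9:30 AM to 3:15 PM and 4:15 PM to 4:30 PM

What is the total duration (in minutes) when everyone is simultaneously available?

225

Bashir free: 09:00-13:15, 14:30-15:30 (invert busy blocks within the working day).
Jun free: 08:30-13:15.
Tara free: 08:00-15:30, 15:45-17:00 (invert busy blocks within the working day).
Jamal free: 09:30-15:15, 16:15-16:30.
Bashir ∩ Jun: 09:00-13:15.
Bashir ∩ Jun ∩ Tara: 09:00-13:15.
Bashir ∩ Jun ∩ Tara ∩ Jamal: 09:30-13:15.
That's a single block of 225 minutes.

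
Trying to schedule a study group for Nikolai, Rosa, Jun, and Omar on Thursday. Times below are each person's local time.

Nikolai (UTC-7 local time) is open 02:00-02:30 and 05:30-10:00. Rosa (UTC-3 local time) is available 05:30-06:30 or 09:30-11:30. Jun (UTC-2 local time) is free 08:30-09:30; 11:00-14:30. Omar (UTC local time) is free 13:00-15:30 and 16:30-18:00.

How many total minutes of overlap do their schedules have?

Nikolai in UTC: 09:00-09:30, 12:30-17:00 (add 7h to convert from UTC-7).
Rosa in UTC: 08:30-09:30, 12:30-14:30 (add 3h to convert from UTC-3).
Jun in UTC: 10:30-11:30, 13:00-16:30 (add 2h to convert from UTC-2).
Omar in UTC: 13:00-15:30, 16:30-18:00.
Nikolai ∩ Rosa: 09:00-09:30, 12:30-14:30.
Nikolai ∩ Rosa ∩ Jun: 13:00-14:30.
Nikolai ∩ Rosa ∩ Jun ∩ Omar: 13:00-14:30.
That's a single block of 90 minutes.

90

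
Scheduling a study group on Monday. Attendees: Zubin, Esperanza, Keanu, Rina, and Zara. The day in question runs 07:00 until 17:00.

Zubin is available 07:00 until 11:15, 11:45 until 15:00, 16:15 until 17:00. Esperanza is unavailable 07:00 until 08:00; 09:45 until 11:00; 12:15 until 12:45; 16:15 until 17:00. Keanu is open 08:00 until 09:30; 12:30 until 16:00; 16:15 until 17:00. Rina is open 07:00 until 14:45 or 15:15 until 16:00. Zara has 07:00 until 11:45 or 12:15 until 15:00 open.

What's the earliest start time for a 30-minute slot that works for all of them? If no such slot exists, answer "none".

Zubin free: 07:00-11:15, 11:45-15:00, 16:15-17:00.
Esperanza free: 08:00-09:45, 11:00-12:15, 12:45-16:15 (invert busy blocks within the working day).
Keanu free: 08:00-09:30, 12:30-16:00, 16:15-17:00.
Rina free: 07:00-14:45, 15:15-16:00.
Zara free: 07:00-11:45, 12:15-15:00.
Zubin ∩ Esperanza: 08:00-09:45, 11:00-11:15, 11:45-12:15, 12:45-15:00.
Zubin ∩ Esperanza ∩ Keanu: 08:00-09:30, 12:45-15:00.
Zubin ∩ Esperanza ∩ Keanu ∩ Rina: 08:00-09:30, 12:45-14:45.
Zubin ∩ Esperanza ∩ Keanu ∩ Rina ∩ Zara: 08:00-09:30, 12:45-14:45.
The first common window of at least 30 minutes is 08:00-09:30, so the earliest start is 08:00.

08:00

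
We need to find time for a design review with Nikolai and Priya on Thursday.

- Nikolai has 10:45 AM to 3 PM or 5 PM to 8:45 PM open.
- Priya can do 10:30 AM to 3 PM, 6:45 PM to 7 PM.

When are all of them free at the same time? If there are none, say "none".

Nikolai ∩ Priya: 10:45-15:00, 18:45-19:00.

10:45-15:00, 18:45-19:00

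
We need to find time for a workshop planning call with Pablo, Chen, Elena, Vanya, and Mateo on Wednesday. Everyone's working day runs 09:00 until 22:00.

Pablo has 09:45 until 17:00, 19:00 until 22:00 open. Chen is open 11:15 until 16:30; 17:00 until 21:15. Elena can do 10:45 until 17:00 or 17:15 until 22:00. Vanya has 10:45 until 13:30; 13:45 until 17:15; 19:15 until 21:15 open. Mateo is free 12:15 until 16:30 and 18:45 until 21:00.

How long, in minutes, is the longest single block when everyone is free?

Pablo ∩ Chen: 11:15-16:30, 19:00-21:15.
Pablo ∩ Chen ∩ Elena: 11:15-16:30, 19:00-21:15.
Pablo ∩ Chen ∩ Elena ∩ Vanya: 11:15-13:30, 13:45-16:30, 19:15-21:15.
Pablo ∩ Chen ∩ Elena ∩ Vanya ∩ Mateo: 12:15-13:30, 13:45-16:30, 19:15-21:00.
The longest is 13:45-16:30 at 165 minutes.

165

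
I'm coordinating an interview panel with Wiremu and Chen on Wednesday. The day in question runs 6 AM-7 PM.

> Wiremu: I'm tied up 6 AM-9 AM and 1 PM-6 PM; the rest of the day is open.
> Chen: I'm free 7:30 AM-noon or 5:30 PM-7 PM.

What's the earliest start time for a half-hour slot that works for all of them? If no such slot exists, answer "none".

09:00

Wiremu free: 09:00-13:00, 18:00-19:00 (invert busy blocks within the working day).
Chen free: 07:30-12:00, 17:30-19:00.
Wiremu ∩ Chen: 09:00-12:00, 18:00-19:00.
The first common window of at least 30 minutes is 09:00-12:00, so the earliest start is 09:00.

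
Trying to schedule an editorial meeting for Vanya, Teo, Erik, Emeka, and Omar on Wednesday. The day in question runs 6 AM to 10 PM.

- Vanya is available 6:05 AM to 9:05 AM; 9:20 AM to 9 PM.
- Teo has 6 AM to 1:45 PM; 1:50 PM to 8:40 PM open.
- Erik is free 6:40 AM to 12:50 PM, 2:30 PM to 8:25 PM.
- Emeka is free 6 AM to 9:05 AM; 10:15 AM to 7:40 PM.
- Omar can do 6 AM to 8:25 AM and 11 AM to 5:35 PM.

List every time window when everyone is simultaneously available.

Vanya ∩ Teo: 06:05-09:05, 09:20-13:45, 13:50-20:40.
Vanya ∩ Teo ∩ Erik: 06:40-09:05, 09:20-12:50, 14:30-20:25.
Vanya ∩ Teo ∩ Erik ∩ Emeka: 06:40-09:05, 10:15-12:50, 14:30-19:40.
Vanya ∩ Teo ∩ Erik ∩ Emeka ∩ Omar: 06:40-08:25, 11:00-12:50, 14:30-17:35.

06:40-08:25, 11:00-12:50, 14:30-17:35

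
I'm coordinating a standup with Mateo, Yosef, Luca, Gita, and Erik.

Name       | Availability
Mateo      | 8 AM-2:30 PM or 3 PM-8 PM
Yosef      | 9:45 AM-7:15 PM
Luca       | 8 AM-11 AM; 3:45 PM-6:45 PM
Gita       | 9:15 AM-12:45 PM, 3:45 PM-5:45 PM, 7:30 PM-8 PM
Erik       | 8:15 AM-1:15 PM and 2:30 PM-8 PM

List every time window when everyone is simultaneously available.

09:45-11:00, 15:45-17:45

Mateo ∩ Yosef: 09:45-14:30, 15:00-19:15.
Mateo ∩ Yosef ∩ Luca: 09:45-11:00, 15:45-18:45.
Mateo ∩ Yosef ∩ Luca ∩ Gita: 09:45-11:00, 15:45-17:45.
Mateo ∩ Yosef ∩ Luca ∩ Gita ∩ Erik: 09:45-11:00, 15:45-17:45.
Those are the intersection windows.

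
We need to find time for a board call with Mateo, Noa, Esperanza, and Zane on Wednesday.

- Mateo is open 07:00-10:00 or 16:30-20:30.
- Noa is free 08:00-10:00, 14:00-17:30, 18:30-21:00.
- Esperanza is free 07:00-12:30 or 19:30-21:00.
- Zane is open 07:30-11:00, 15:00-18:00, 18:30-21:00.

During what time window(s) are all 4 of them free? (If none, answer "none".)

Mateo ∩ Noa: 08:00-10:00, 16:30-17:30, 18:30-20:30.
Mateo ∩ Noa ∩ Esperanza: 08:00-10:00, 19:30-20:30.
Mateo ∩ Noa ∩ Esperanza ∩ Zane: 08:00-10:00, 19:30-20:30.

08:00-10:00, 19:30-20:30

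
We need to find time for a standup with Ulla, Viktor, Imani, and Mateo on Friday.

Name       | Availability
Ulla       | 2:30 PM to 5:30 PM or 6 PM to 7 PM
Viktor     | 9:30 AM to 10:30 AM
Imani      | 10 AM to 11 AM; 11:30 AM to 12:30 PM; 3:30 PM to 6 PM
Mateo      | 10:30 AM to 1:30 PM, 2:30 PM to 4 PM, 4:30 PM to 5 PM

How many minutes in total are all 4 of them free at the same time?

0

Ulla ∩ Viktor: ∅.
Ulla ∩ Viktor ∩ Imani: ∅.
Ulla ∩ Viktor ∩ Imani ∩ Mateo: ∅.
There is no time when everyone is free.
There is no common window, so the total is 0 minutes.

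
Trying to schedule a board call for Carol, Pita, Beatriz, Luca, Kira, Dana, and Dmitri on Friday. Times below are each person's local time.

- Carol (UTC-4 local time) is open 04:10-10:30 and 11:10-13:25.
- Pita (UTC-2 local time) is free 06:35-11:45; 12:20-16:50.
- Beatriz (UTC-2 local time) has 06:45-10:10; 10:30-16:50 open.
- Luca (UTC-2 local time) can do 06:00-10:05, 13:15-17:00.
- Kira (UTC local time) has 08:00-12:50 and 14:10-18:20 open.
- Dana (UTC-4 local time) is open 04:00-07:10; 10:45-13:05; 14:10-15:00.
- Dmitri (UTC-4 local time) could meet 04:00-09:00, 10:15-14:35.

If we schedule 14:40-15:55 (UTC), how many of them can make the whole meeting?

4

Carol in UTC: 08:10-14:30, 15:10-17:25 (add 4h to convert from UTC-4).
Pita in UTC: 08:35-13:45, 14:20-18:50 (add 2h to convert from UTC-2).
Beatriz in UTC: 08:45-12:10, 12:30-18:50 (add 2h to convert from UTC-2).
Luca in UTC: 08:00-12:05, 15:15-19:00 (add 2h to convert from UTC-2).
Kira in UTC: 08:00-12:50, 14:10-18:20.
Dana in UTC: 08:00-11:10, 14:45-17:05, 18:10-19:00 (add 4h to convert from UTC-4).
Dmitri in UTC: 08:00-13:00, 14:15-18:35 (add 4h to convert from UTC-4).
Pita, Beatriz, Kira, and Dmitri can make the full 14:40-15:55 slot — that's 4.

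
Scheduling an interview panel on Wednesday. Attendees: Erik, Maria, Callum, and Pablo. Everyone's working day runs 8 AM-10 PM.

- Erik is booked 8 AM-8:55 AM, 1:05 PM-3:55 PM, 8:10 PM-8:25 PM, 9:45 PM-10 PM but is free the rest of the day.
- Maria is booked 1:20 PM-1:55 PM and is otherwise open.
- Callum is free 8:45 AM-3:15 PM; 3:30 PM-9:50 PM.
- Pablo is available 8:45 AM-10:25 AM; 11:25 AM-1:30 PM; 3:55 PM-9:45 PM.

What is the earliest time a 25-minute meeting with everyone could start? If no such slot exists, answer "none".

08:55

Erik free: 08:55-13:05, 15:55-20:10, 20:25-21:45 (invert busy blocks within the working day).
Maria free: 08:00-13:20, 13:55-22:00 (invert busy blocks within the working day).
Callum free: 08:45-15:15, 15:30-21:50.
Pablo free: 08:45-10:25, 11:25-13:30, 15:55-21:45.
Erik ∩ Maria: 08:55-13:05, 15:55-20:10, 20:25-21:45.
Erik ∩ Maria ∩ Callum: 08:55-13:05, 15:55-20:10, 20:25-21:45.
Erik ∩ Maria ∩ Callum ∩ Pablo: 08:55-10:25, 11:25-13:05, 15:55-20:10, 20:25-21:45.
The first common window of at least 25 minutes is 08:55-10:25, so the earliest start is 08:55.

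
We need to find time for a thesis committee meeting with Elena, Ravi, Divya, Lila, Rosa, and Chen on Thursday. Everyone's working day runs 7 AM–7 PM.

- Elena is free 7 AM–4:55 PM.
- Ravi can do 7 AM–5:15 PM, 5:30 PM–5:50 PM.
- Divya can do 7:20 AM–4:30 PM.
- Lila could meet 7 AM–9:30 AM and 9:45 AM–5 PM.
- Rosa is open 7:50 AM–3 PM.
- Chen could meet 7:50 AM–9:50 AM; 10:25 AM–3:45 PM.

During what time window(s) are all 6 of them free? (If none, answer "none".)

Elena ∩ Ravi: 07:00-16:55.
Elena ∩ Ravi ∩ Divya: 07:20-16:30.
Elena ∩ Ravi ∩ Divya ∩ Lila: 07:20-09:30, 09:45-16:30.
Elena ∩ Ravi ∩ Divya ∩ Lila ∩ Rosa: 07:50-09:30, 09:45-15:00.
Elena ∩ Ravi ∩ Divya ∩ Lila ∩ Rosa ∩ Chen: 07:50-09:30, 09:45-09:50, 10:25-15:00.
Those are the intersection windows.

07:50-09:30, 09:45-09:50, 10:25-15:00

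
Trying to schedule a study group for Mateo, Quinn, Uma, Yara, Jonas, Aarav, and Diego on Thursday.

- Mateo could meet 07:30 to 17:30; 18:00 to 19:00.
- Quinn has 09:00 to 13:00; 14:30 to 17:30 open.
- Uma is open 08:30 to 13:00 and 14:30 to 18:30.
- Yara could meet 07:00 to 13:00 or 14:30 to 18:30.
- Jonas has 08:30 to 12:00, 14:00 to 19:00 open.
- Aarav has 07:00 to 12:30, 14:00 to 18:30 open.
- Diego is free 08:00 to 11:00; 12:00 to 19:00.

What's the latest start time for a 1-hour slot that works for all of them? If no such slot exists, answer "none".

16:30

Mateo ∩ Quinn: 09:00-13:00, 14:30-17:30.
Mateo ∩ Quinn ∩ Uma: 09:00-13:00, 14:30-17:30.
Mateo ∩ Quinn ∩ Uma ∩ Yara: 09:00-13:00, 14:30-17:30.
Mateo ∩ Quinn ∩ Uma ∩ Yara ∩ Jonas: 09:00-12:00, 14:30-17:30.
Mateo ∩ Quinn ∩ Uma ∩ Yara ∩ Jonas ∩ Aarav: 09:00-12:00, 14:30-17:30.
Mateo ∩ Quinn ∩ Uma ∩ Yara ∩ Jonas ∩ Aarav ∩ Diego: 09:00-11:00, 14:30-17:30.
The last common window of at least 60 minutes is 14:30-17:30; a 60-minute meeting can start as late as 16:30 and still end by 17:30.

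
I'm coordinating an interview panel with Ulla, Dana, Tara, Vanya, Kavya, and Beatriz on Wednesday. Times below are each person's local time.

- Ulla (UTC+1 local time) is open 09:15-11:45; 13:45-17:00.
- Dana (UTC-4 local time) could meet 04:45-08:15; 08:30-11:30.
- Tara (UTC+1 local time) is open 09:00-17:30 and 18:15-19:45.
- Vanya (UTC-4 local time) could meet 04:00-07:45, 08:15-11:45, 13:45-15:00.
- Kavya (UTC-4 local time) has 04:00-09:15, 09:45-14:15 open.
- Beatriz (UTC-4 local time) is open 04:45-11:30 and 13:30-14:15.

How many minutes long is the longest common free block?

120

Ulla in UTC: 08:15-10:45, 12:45-16:00 (subtract 1h to convert from UTC+1).
Dana in UTC: 08:45-12:15, 12:30-15:30 (add 4h to convert from UTC-4).
Tara in UTC: 08:00-16:30, 17:15-18:45 (subtract 1h to convert from UTC+1).
Vanya in UTC: 08:00-11:45, 12:15-15:45, 17:45-19:00 (add 4h to convert from UTC-4).
Kavya in UTC: 08:00-13:15, 13:45-18:15 (add 4h to convert from UTC-4).
Beatriz in UTC: 08:45-15:30, 17:30-18:15 (add 4h to convert from UTC-4).
Ulla ∩ Dana: 08:45-10:45, 12:45-15:30.
Ulla ∩ Dana ∩ Tara: 08:45-10:45, 12:45-15:30.
Ulla ∩ Dana ∩ Tara ∩ Vanya: 08:45-10:45, 12:45-15:30.
Ulla ∩ Dana ∩ Tara ∩ Vanya ∩ Kavya: 08:45-10:45, 12:45-13:15, 13:45-15:30.
Ulla ∩ Dana ∩ Tara ∩ Vanya ∩ Kavya ∩ Beatriz: 08:45-10:45, 12:45-13:15, 13:45-15:30.
The longest is 08:45-10:45 at 120 minutes.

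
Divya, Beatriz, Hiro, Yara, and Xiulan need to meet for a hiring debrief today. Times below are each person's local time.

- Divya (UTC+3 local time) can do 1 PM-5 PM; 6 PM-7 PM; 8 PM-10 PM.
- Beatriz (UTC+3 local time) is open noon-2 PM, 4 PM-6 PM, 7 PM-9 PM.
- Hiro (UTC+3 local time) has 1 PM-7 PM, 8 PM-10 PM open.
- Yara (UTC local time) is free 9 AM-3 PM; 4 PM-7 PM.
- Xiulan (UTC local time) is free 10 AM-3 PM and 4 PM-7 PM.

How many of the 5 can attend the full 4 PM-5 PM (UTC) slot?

Divya in UTC: 10:00-14:00, 15:00-16:00, 17:00-19:00 (subtract 3h to convert from UTC+3).
Beatriz in UTC: 09:00-11:00, 13:00-15:00, 16:00-18:00 (subtract 3h to convert from UTC+3).
Hiro in UTC: 10:00-16:00, 17:00-19:00 (subtract 3h to convert from UTC+3).
Yara in UTC: 09:00-15:00, 16:00-19:00.
Xiulan in UTC: 10:00-15:00, 16:00-19:00.
Beatriz, Yara, and Xiulan can make the full 16:00-17:00 slot — that's 3.

3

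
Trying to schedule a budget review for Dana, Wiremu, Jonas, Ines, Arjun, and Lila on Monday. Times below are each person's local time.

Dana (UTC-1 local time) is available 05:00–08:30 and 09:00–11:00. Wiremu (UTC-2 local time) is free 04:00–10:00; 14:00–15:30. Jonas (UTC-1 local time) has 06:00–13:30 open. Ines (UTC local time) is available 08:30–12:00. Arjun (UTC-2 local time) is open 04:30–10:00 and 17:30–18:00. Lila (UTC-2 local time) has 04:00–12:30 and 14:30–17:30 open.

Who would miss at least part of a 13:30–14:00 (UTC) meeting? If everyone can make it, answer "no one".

Dana in UTC: 06:00-09:30, 10:00-12:00 (add 1h to convert from UTC-1).
Wiremu in UTC: 06:00-12:00, 16:00-17:30 (add 2h to convert from UTC-2).
Jonas in UTC: 07:00-14:30 (add 1h to convert from UTC-1).
Ines in UTC: 08:30-12:00.
Arjun in UTC: 06:30-12:00, 19:30-20:00 (add 2h to convert from UTC-2).
Lila in UTC: 06:00-14:30, 16:30-19:30 (add 2h to convert from UTC-2).
Dana: not fully free for 13:30-14:00. Wiremu: not fully free for 13:30-14:00. Jonas: free for 13:30-14:00. Ines: not fully free for 13:30-14:00. Arjun: not fully free for 13:30-14:00. Lila: free for 13:30-14:00.

Arjun, Dana, Ines, Wiremu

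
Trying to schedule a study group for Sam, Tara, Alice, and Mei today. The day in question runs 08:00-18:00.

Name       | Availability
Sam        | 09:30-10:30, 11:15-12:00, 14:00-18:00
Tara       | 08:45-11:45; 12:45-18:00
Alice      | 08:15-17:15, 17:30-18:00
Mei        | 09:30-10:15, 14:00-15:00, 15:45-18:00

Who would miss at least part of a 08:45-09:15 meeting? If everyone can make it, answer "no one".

Sam: not fully free for 08:45-09:15. Tara: free for 08:45-09:15. Alice: free for 08:45-09:15. Mei: not fully free for 08:45-09:15.

Mei, Sam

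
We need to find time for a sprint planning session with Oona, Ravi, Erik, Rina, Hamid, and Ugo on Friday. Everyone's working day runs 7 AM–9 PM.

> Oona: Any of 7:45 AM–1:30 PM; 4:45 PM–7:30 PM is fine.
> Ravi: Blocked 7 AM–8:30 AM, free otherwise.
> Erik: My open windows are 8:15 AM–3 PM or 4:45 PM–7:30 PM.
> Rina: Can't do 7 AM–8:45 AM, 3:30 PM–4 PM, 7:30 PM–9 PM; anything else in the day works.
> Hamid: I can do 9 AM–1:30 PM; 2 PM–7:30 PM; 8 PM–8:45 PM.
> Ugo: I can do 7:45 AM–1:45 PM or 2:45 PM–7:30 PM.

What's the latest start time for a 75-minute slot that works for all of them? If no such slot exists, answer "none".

Oona free: 07:45-13:30, 16:45-19:30.
Ravi free: 08:30-21:00 (invert busy blocks within the working day).
Erik free: 08:15-15:00, 16:45-19:30.
Rina free: 08:45-15:30, 16:00-19:30 (invert busy blocks within the working day).
Hamid free: 09:00-13:30, 14:00-19:30, 20:00-20:45.
Ugo free: 07:45-13:45, 14:45-19:30.
Oona ∩ Ravi: 08:30-13:30, 16:45-19:30.
Oona ∩ Ravi ∩ Erik: 08:30-13:30, 16:45-19:30.
Oona ∩ Ravi ∩ Erik ∩ Rina: 08:45-13:30, 16:45-19:30.
Oona ∩ Ravi ∩ Erik ∩ Rina ∩ Hamid: 09:00-13:30, 16:45-19:30.
Oona ∩ Ravi ∩ Erik ∩ Rina ∩ Hamid ∩ Ugo: 09:00-13:30, 16:45-19:30.
So the common availability across everyone is 09:00-13:30, 16:45-19:30.
The last common window of at least 75 minutes is 16:45-19:30; a 75-minute meeting can start as late as 18:15 and still end by 19:30.

18:15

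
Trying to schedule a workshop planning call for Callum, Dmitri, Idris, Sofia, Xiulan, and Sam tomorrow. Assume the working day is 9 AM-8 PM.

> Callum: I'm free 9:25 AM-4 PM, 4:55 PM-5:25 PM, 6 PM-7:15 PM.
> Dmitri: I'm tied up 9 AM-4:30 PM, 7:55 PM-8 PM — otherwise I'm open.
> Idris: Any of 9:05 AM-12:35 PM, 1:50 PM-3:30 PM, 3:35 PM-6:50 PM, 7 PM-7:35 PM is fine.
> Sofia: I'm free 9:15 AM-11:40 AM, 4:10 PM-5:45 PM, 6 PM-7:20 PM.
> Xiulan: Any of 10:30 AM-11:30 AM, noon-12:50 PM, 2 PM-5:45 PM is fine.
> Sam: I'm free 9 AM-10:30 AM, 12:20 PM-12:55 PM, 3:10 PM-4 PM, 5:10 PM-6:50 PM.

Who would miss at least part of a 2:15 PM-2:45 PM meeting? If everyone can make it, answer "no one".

Callum free: 09:25-16:00, 16:55-17:25, 18:00-19:15.
Dmitri free: 16:30-19:55 (invert busy blocks within the working day).
Idris free: 09:05-12:35, 13:50-15:30, 15:35-18:50, 19:00-19:35.
Sofia free: 09:15-11:40, 16:10-17:45, 18:00-19:20.
Xiulan free: 10:30-11:30, 12:00-12:50, 14:00-17:45.
Sam free: 09:00-10:30, 12:20-12:55, 15:10-16:00, 17:10-18:50.
Callum: free for 14:15-14:45. Dmitri: not fully free for 14:15-14:45. Idris: free for 14:15-14:45. Sofia: not fully free for 14:15-14:45. Xiulan: free for 14:15-14:45. Sam: not fully free for 14:15-14:45.

Dmitri, Sam, Sofia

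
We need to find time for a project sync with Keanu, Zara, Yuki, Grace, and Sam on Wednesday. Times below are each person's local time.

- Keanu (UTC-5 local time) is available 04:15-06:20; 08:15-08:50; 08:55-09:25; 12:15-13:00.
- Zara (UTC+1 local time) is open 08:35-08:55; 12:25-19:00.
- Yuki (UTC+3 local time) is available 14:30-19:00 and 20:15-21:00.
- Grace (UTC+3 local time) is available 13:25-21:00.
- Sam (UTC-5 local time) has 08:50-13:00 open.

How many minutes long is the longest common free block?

45

Keanu in UTC: 09:15-11:20, 13:15-13:50, 13:55-14:25, 17:15-18:00 (add 5h to convert from UTC-5).
Zara in UTC: 07:35-07:55, 11:25-18:00 (subtract 1h to convert from UTC+1).
Yuki in UTC: 11:30-16:00, 17:15-18:00 (subtract 3h to convert from UTC+3).
Grace in UTC: 10:25-18:00 (subtract 3h to convert from UTC+3).
Sam in UTC: 13:50-18:00 (add 5h to convert from UTC-5).
Keanu ∩ Zara: 13:15-13:50, 13:55-14:25, 17:15-18:00.
Keanu ∩ Zara ∩ Yuki: 13:15-13:50, 13:55-14:25, 17:15-18:00.
Keanu ∩ Zara ∩ Yuki ∩ Grace: 13:15-13:50, 13:55-14:25, 17:15-18:00.
Keanu ∩ Zara ∩ Yuki ∩ Grace ∩ Sam: 13:55-14:25, 17:15-18:00.
The longest is 17:15-18:00 at 45 minutes.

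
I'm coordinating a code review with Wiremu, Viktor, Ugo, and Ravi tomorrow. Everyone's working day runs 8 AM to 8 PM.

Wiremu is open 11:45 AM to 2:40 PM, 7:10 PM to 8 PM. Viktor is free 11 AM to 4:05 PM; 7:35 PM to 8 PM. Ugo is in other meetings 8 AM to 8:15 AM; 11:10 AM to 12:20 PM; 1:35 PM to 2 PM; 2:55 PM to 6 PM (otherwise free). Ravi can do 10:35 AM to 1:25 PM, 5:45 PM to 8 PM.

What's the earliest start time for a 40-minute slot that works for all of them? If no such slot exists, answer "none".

12:20

Wiremu free: 11:45-14:40, 19:10-20:00.
Viktor free: 11:00-16:05, 19:35-20:00.
Ugo free: 08:15-11:10, 12:20-13:35, 14:00-14:55, 18:00-20:00 (invert busy blocks within the working day).
Ravi free: 10:35-13:25, 17:45-20:00.
Wiremu ∩ Viktor: 11:45-14:40, 19:35-20:00.
Wiremu ∩ Viktor ∩ Ugo: 12:20-13:35, 14:00-14:40, 19:35-20:00.
Wiremu ∩ Viktor ∩ Ugo ∩ Ravi: 12:20-13:25, 19:35-20:00.
The first common window of at least 40 minutes is 12:20-13:25, so the earliest start is 12:20.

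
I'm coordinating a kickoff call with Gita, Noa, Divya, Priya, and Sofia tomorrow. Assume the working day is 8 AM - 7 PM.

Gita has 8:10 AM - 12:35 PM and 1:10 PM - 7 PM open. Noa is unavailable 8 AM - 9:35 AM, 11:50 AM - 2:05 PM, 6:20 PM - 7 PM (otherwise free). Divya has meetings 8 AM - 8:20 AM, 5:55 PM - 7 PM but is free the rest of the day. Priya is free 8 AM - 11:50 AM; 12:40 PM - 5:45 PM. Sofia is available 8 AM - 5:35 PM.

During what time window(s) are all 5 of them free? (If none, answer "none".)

09:35-11:50, 14:05-17:35

Gita free: 08:10-12:35, 13:10-19:00.
Noa free: 09:35-11:50, 14:05-18:20 (invert busy blocks within the working day).
Divya free: 08:20-17:55 (invert busy blocks within the working day).
Priya free: 08:00-11:50, 12:40-17:45.
Sofia free: 08:00-17:35.
Gita ∩ Noa: 09:35-11:50, 14:05-18:20.
Gita ∩ Noa ∩ Divya: 09:35-11:50, 14:05-17:55.
Gita ∩ Noa ∩ Divya ∩ Priya: 09:35-11:50, 14:05-17:45.
Gita ∩ Noa ∩ Divya ∩ Priya ∩ Sofia: 09:35-11:50, 14:05-17:35.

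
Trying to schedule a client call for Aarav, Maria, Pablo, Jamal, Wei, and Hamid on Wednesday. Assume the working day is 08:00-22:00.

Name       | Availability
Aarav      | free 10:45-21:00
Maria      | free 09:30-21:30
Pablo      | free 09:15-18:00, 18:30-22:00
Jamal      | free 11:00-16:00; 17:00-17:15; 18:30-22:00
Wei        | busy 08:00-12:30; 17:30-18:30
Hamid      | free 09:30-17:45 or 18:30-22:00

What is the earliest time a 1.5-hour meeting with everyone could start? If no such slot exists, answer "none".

12:30

Aarav free: 10:45-21:00.
Maria free: 09:30-21:30.
Pablo free: 09:15-18:00, 18:30-22:00.
Jamal free: 11:00-16:00, 17:00-17:15, 18:30-22:00.
Wei free: 12:30-17:30, 18:30-22:00 (invert busy blocks within the working day).
Hamid free: 09:30-17:45, 18:30-22:00.
Aarav ∩ Maria: 10:45-21:00.
Aarav ∩ Maria ∩ Pablo: 10:45-18:00, 18:30-21:00.
Aarav ∩ Maria ∩ Pablo ∩ Jamal: 11:00-16:00, 17:00-17:15, 18:30-21:00.
Aarav ∩ Maria ∩ Pablo ∩ Jamal ∩ Wei: 12:30-16:00, 17:00-17:15, 18:30-21:00.
Aarav ∩ Maria ∩ Pablo ∩ Jamal ∩ Wei ∩ Hamid: 12:30-16:00, 17:00-17:15, 18:30-21:00.
The first common window of at least 90 minutes is 12:30-16:00, so the earliest start is 12:30.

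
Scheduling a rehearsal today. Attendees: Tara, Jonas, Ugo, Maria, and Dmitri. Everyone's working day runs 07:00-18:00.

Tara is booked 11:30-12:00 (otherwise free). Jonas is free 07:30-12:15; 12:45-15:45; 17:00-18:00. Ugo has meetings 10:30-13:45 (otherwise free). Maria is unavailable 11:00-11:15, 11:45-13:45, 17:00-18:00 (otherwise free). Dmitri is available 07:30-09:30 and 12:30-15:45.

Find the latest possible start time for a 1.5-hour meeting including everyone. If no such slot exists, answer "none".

14:15

Tara free: 07:00-11:30, 12:00-18:00 (invert busy blocks within the working day).
Jonas free: 07:30-12:15, 12:45-15:45, 17:00-18:00.
Ugo free: 07:00-10:30, 13:45-18:00 (invert busy blocks within the working day).
Maria free: 07:00-11:00, 11:15-11:45, 13:45-17:00 (invert busy blocks within the working day).
Dmitri free: 07:30-09:30, 12:30-15:45.
Tara ∩ Jonas: 07:30-11:30, 12:00-12:15, 12:45-15:45, 17:00-18:00.
Tara ∩ Jonas ∩ Ugo: 07:30-10:30, 13:45-15:45, 17:00-18:00.
Tara ∩ Jonas ∩ Ugo ∩ Maria: 07:30-10:30, 13:45-15:45.
Tara ∩ Jonas ∩ Ugo ∩ Maria ∩ Dmitri: 07:30-09:30, 13:45-15:45.
The last common window of at least 90 minutes is 13:45-15:45; a 90-minute meeting can start as late as 14:15 and still end by 15:45.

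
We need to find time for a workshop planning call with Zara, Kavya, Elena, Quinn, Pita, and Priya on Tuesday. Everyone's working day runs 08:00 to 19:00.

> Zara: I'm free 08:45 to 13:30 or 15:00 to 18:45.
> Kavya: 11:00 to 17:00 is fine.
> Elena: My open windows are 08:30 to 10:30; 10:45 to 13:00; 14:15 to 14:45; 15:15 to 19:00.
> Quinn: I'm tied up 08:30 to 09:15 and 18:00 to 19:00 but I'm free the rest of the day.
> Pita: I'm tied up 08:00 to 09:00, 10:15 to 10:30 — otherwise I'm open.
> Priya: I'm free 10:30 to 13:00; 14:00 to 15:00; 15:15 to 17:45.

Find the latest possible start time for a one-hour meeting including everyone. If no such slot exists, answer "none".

16:00

Zara free: 08:45-13:30, 15:00-18:45.
Kavya free: 11:00-17:00.
Elena free: 08:30-10:30, 10:45-13:00, 14:15-14:45, 15:15-19:00.
Quinn free: 08:00-08:30, 09:15-18:00 (invert busy blocks within the working day).
Pita free: 09:00-10:15, 10:30-19:00 (invert busy blocks within the working day).
Priya free: 10:30-13:00, 14:00-15:00, 15:15-17:45.
Zara ∩ Kavya: 11:00-13:30, 15:00-17:00.
Zara ∩ Kavya ∩ Elena: 11:00-13:00, 15:15-17:00.
Zara ∩ Kavya ∩ Elena ∩ Quinn: 11:00-13:00, 15:15-17:00.
Zara ∩ Kavya ∩ Elena ∩ Quinn ∩ Pita: 11:00-13:00, 15:15-17:00.
Zara ∩ Kavya ∩ Elena ∩ Quinn ∩ Pita ∩ Priya: 11:00-13:00, 15:15-17:00.
The last common window of at least 60 minutes is 15:15-17:00; a 60-minute meeting can start as late as 16:00 and still end by 17:00.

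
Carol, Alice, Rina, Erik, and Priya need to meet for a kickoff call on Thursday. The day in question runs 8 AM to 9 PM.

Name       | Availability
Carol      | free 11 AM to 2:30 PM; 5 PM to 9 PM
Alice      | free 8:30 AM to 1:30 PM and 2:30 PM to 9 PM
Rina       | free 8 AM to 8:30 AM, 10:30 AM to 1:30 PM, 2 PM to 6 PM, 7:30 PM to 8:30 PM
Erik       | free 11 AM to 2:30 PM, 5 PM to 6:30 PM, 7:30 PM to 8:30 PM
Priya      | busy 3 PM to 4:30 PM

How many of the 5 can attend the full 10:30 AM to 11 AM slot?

Carol free: 11:00-14:30, 17:00-21:00.
Alice free: 08:30-13:30, 14:30-21:00.
Rina free: 08:00-08:30, 10:30-13:30, 14:00-18:00, 19:30-20:30.
Erik free: 11:00-14:30, 17:00-18:30, 19:30-20:30.
Priya free: 08:00-15:00, 16:30-21:00 (invert busy blocks within the working day).
Alice, Rina, and Priya can make the full 10:30-11:00 slot — that's 3.

3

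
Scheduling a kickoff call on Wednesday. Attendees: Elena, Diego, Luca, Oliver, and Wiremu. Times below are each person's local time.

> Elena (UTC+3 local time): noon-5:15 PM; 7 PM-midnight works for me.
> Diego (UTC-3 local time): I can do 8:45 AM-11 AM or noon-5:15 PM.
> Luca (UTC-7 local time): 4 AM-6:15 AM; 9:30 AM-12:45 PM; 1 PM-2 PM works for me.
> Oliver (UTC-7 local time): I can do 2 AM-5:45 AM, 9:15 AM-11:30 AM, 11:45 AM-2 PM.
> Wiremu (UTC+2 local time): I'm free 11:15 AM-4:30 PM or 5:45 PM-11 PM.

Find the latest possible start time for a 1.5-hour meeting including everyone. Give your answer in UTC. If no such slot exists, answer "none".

17:00

Elena in UTC: 09:00-14:15, 16:00-21:00 (subtract 3h to convert from UTC+3).
Diego in UTC: 11:45-14:00, 15:00-20:15 (add 3h to convert from UTC-3).
Luca in UTC: 11:00-13:15, 16:30-19:45, 20:00-21:00 (add 7h to convert from UTC-7).
Oliver in UTC: 09:00-12:45, 16:15-18:30, 18:45-21:00 (add 7h to convert from UTC-7).
Wiremu in UTC: 09:15-14:30, 15:45-21:00 (subtract 2h to convert from UTC+2).
Elena ∩ Diego: 11:45-14:00, 16:00-20:15.
Elena ∩ Diego ∩ Luca: 11:45-13:15, 16:30-19:45, 20:00-20:15.
Elena ∩ Diego ∩ Luca ∩ Oliver: 11:45-12:45, 16:30-18:30, 18:45-19:45, 20:00-20:15.
Elena ∩ Diego ∩ Luca ∩ Oliver ∩ Wiremu: 11:45-12:45, 16:30-18:30, 18:45-19:45, 20:00-20:15.
The last common window of at least 90 minutes is 16:30-18:30; a 90-minute meeting can start as late as 17:00 and still end by 18:30.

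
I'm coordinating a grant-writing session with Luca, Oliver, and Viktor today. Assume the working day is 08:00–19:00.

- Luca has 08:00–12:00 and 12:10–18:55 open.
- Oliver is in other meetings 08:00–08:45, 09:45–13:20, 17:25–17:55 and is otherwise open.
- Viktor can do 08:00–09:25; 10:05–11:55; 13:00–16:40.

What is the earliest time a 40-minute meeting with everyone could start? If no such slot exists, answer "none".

08:45

Luca free: 08:00-12:00, 12:10-18:55.
Oliver free: 08:45-09:45, 13:20-17:25, 17:55-19:00 (invert busy blocks within the working day).
Viktor free: 08:00-09:25, 10:05-11:55, 13:00-16:40.
Luca ∩ Oliver: 08:45-09:45, 13:20-17:25, 17:55-18:55.
Luca ∩ Oliver ∩ Viktor: 08:45-09:25, 13:20-16:40.
The first common window of at least 40 minutes is 08:45-09:25, so the earliest start is 08:45.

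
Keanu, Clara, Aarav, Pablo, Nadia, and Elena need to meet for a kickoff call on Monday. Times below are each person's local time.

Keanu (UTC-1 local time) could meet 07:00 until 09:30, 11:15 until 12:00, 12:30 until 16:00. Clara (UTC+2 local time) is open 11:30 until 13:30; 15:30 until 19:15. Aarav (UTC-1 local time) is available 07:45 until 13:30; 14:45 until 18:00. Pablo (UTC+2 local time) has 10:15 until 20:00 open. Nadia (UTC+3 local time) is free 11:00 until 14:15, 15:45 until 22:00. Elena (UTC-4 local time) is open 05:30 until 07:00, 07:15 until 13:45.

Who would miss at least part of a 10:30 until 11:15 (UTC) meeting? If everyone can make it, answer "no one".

Keanu in UTC: 08:00-10:30, 12:15-13:00, 13:30-17:00 (add 1h to convert from UTC-1).
Clara in UTC: 09:30-11:30, 13:30-17:15 (subtract 2h to convert from UTC+2).
Aarav in UTC: 08:45-14:30, 15:45-19:00 (add 1h to convert from UTC-1).
Pablo in UTC: 08:15-18:00 (subtract 2h to convert from UTC+2).
Nadia in UTC: 08:00-11:15, 12:45-19:00 (subtract 3h to convert from UTC+3).
Elena in UTC: 09:30-11:00, 11:15-17:45 (add 4h to convert from UTC-4).
Keanu: not fully free for 10:30-11:15. Clara: free for 10:30-11:15. Aarav: free for 10:30-11:15. Pablo: free for 10:30-11:15. Nadia: free for 10:30-11:15. Elena: not fully free for 10:30-11:15.

Elena, Keanu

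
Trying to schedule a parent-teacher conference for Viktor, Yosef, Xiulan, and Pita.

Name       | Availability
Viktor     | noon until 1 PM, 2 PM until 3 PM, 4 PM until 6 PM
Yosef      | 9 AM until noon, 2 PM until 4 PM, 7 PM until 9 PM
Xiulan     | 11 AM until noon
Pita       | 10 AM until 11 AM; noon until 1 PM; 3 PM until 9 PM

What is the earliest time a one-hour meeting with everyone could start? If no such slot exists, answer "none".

Viktor ∩ Yosef: 14:00-15:00.
Viktor ∩ Yosef ∩ Xiulan: ∅.
Viktor ∩ Yosef ∩ Xiulan ∩ Pita: ∅.
There is no time when everyone is free.
No common window is at least 60 minutes long.

none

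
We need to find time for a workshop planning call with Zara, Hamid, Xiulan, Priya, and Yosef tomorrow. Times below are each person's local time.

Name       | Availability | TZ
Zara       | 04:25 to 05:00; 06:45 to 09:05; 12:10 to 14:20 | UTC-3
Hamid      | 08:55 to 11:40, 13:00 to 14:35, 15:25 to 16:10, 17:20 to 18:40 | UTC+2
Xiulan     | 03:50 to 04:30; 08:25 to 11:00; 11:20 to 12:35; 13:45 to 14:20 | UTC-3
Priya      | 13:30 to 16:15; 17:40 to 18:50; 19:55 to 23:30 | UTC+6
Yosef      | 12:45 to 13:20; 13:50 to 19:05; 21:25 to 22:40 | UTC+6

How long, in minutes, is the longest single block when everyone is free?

25

Zara in UTC: 07:25-08:00, 09:45-12:05, 15:10-17:20 (add 3h to convert from UTC-3).
Hamid in UTC: 06:55-09:40, 11:00-12:35, 13:25-14:10, 15:20-16:40 (subtract 2h to convert from UTC+2).
Xiulan in UTC: 06:50-07:30, 11:25-14:00, 14:20-15:35, 16:45-17:20 (add 3h to convert from UTC-3).
Priya in UTC: 07:30-10:15, 11:40-12:50, 13:55-17:30 (subtract 6h to convert from UTC+6).
Yosef in UTC: 06:45-07:20, 07:50-13:05, 15:25-16:40 (subtract 6h to convert from UTC+6).
Zara ∩ Hamid: 07:25-08:00, 11:00-12:05, 15:20-16:40.
Zara ∩ Hamid ∩ Xiulan: 07:25-07:30, 11:25-12:05, 15:20-15:35.
Zara ∩ Hamid ∩ Xiulan ∩ Priya: 11:40-12:05, 15:20-15:35.
Zara ∩ Hamid ∩ Xiulan ∩ Priya ∩ Yosef: 11:40-12:05, 15:25-15:35.
The longest is 11:40-12:05 at 25 minutes.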